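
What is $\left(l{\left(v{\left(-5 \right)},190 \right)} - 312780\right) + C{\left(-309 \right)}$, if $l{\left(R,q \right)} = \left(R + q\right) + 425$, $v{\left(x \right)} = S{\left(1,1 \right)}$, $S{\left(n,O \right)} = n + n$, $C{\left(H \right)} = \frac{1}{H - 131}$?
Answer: $- \frac{137351721}{440} \approx -3.1216 \cdot 10^{5}$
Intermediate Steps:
$C{\left(H \right)} = \frac{1}{-131 + H}$
$S{\left(n,O \right)} = 2 n$
$v{\left(x \right)} = 2$ ($v{\left(x \right)} = 2 \cdot 1 = 2$)
$l{\left(R,q \right)} = 425 + R + q$
$\left(l{\left(v{\left(-5 \right)},190 \right)} - 312780\right) + C{\left(-309 \right)} = \left(\left(425 + 2 + 190\right) - 312780\right) + \frac{1}{-131 - 309} = \left(617 - 312780\right) + \frac{1}{-440} = -312163 - \frac{1}{440} = - \frac{137351721}{440}$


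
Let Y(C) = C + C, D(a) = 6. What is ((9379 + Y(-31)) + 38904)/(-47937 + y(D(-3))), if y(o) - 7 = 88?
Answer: -48221/47842 ≈ -1.0079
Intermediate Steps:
y(o) = 95 (y(o) = 7 + 88 = 95)
Y(C) = 2*C
((9379 + Y(-31)) + 38904)/(-47937 + y(D(-3))) = ((9379 + 2*(-31)) + 38904)/(-47937 + 95) = ((9379 - 62) + 38904)/(-47842) = (9317 + 38904)*(-1/47842) = 48221*(-1/47842) = -48221/47842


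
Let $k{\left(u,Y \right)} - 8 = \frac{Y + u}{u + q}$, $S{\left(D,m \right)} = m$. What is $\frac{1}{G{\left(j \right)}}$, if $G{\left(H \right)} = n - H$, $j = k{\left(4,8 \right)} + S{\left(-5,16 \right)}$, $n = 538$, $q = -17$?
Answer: $\frac{13}{6694} \approx 0.001942$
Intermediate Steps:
$k{\left(u,Y \right)} = 8 + \frac{Y + u}{-17 + u}$ ($k{\left(u,Y \right)} = 8 + \frac{Y + u}{u - 17} = 8 + \frac{Y + u}{-17 + u}$)
$j = \frac{300}{13}$ ($j = \frac{-136 + 8 + 9 \cdot 4}{-17 + 4} + 16 = \frac{-136 + 8 + 36}{-13} + 16 = \left(- \frac{1}{13}\right) \left(-92\right) + 16 = \frac{92}{13} + 16 = \frac{300}{13} \approx 23.077$)
$G{\left(H \right)} = 538 - H$
$\frac{1}{G{\left(j \right)}} = \frac{1}{538 - \frac{300}{13}} = \frac{1}{\frac{6694}{13}} = \frac{13}{6694}$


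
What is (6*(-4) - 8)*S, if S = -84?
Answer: 2688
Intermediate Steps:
(6*(-4) - 8)*S = (6*(-4) - 8)*(-84) = (-24 - 8)*(-84) = -32*(-84) = 2688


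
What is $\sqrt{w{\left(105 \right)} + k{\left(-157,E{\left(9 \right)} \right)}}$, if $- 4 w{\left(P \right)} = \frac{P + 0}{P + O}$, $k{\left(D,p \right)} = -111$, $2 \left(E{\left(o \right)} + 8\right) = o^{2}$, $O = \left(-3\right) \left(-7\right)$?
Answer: $\frac{i \sqrt{16014}}{12} \approx 10.546 i$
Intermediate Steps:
$O = 21$
$E{\left(o \right)} = -8 + \frac{o^{2}}{2}$
$w{\left(P \right)} = - \frac{P}{4 \left(21 + P\right)}$ ($w{\left(P \right)} = - \frac{\left(P + 0\right) \frac{1}{P + 21}}{4} = - \frac{P \frac{1}{21 + P}}{4} = - \frac{P}{4 \left(21 + P\right)}$)
$\sqrt{w{\left(105 \right)} + k{\left(-157,E{\left(9 \right)} \right)}} = \sqrt{\left(-1\right) 105 \frac{1}{84 + 4 \cdot 105} - 111} = \sqrt{\left(-1\right) 105 \frac{1}{84 + 420} - 111} = \sqrt{\left(-1\right) 105 \cdot \frac{1}{504} - 111} = \sqrt{- \frac{5}{24} - 111} = \sqrt{- \frac{2669}{24}} = \frac{i \sqrt{16014}}{12}$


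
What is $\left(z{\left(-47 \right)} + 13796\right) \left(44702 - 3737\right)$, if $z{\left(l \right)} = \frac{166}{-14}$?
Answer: $\frac{3952671885}{7} \approx 5.6467 \cdot 10^{8}$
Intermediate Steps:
$z{\left(l \right)} = - \frac{83}{7}$ ($z{\left(l \right)} = 166 \left(- \frac{1}{14}\right) = - \frac{83}{7}$)
$\left(z{\left(-47 \right)} + 13796\right) \left(44702 - 3737\right) = \left(- \frac{83}{7} + 13796\right) \left(44702 - 3737\right) = \frac{96489}{7} \cdot 40965 = \frac{3952671885}{7}$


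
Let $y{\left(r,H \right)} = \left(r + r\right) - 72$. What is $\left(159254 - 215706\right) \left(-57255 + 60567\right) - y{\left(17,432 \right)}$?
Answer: $-186968986$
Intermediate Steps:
$y{\left(r,H \right)} = -72 + 2 r$ ($y{\left(r,H \right)} = 2 r - 72 = -72 + 2 r$)
$\left(159254 - 215706\right) \left(-57255 + 60567\right) - y{\left(17,432 \right)} = \left(159254 - 215706\right) \left(-57255 + 60567\right) - \left(-72 + 2 \cdot 17\right) = \left(-56452\right) 3312 - \left(-72 + 34\right) = -186969024 - -38 = -186969024 + 38 = -186968986$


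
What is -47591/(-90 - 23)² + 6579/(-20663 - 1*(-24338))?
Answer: -30296558/15642025 ≈ -1.9369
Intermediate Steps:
-47591/(-90 - 23)² + 6579/(-20663 - 1*(-24338)) = -47591/((-113)²) + 6579/(-20663 + 24338) = -47591/12769 + 6579/3675 = -47591*1/12769 + 6579*(1/3675) = -47591/12769 + 2193/1225 = -30296558/15642025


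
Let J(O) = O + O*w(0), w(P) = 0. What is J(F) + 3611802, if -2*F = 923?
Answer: 7222681/2 ≈ 3.6113e+6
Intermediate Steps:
F = -923/2 (F = -½*923 = -923/2 ≈ -461.50)
J(O) = O (J(O) = O + O*0 = O + 0 = O)
J(F) + 3611802 = -923/2 + 3611802 = 7222681/2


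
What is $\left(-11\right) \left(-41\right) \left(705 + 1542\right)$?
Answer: $1013397$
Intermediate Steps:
$\left(-11\right) \left(-41\right) \left(705 + 1542\right) = 451 \cdot 2247 = 1013397$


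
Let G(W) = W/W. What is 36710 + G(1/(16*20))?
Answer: 36711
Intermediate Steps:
G(W) = 1
36710 + G(1/(16*20)) = 36710 + 1 = 36711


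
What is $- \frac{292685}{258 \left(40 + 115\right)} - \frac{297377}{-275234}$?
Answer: $- \frac{3433237853}{550330383} \approx -6.2385$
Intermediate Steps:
$- \frac{292685}{258 \left(40 + 115\right)} - \frac{297377}{-275234} = - \frac{292685}{258 \cdot 155} - - \frac{297377}{275234} = - \frac{292685}{39990} + \frac{297377}{275234} = \left(-292685\right) \frac{1}{39990} + \frac{297377}{275234} = - \frac{58537}{7998} + \frac{297377}{275234} = - \frac{3433237853}{550330383}$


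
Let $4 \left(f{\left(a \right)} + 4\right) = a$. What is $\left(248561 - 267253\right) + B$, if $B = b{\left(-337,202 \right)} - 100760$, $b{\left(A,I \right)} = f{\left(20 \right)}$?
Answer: $-119451$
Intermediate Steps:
$f{\left(a \right)} = -4 + \frac{a}{4}$
$b{\left(A,I \right)} = 1$ ($b{\left(A,I \right)} = -4 + \frac{1}{4} \cdot 20 = -4 + 5 = 1$)
$B = -100759$ ($B = 1 - 100760 = -100759$)
$\left(248561 - 267253\right) + B = \left(248561 - 267253\right) - 100759 = -18692 - 100759 = -119451$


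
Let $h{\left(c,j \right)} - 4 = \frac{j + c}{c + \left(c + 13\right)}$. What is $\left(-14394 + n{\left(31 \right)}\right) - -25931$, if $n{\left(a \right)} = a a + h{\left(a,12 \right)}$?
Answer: $\frac{937693}{75} \approx 12503.0$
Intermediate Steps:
$h{\left(c,j \right)} = 4 + \frac{c + j}{13 + 2 c}$ ($h{\left(c,j \right)} = 4 + \frac{j + c}{c + \left(c + 13\right)} = 4 + \frac{c + j}{c + \left(13 + c\right)} = 4 + \frac{c + j}{13 + 2 c}$)
$n{\left(a \right)} = a^{2} + \frac{64 + 9 a}{13 + 2 a}$ ($n{\left(a \right)} = a a + \frac{52 + 12 + 9 a}{13 + 2 a} = a^{2} + \frac{64 + 9 a}{13 + 2 a}$)
$\left(-14394 + n{\left(31 \right)}\right) - -25931 = \left(-14394 + \frac{64 + 9 \cdot 31 + 31^{2} \left(13 + 2 \cdot 31\right)}{13 + 2 \cdot 31}\right) - -25931 = \left(-14394 + \frac{64 + 279 + 961 \left(13 + 62\right)}{13 + 62}\right) + 25931 = \left(-14394 + \frac{64 + 279 + 961 \cdot 75}{75}\right) + 25931 = \left(-14394 + \frac{64 + 279 + 72075}{75}\right) + 25931 = \left(-14394 + \frac{1}{75} \cdot 72418\right) + 25931 = \left(-14394 + \frac{72418}{75}\right) + 25931 = - \frac{1007132}{75} + 25931 = \frac{937693}{75}$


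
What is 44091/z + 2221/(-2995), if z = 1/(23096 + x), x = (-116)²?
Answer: 4826784622619/2995 ≈ 1.6116e+9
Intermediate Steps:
x = 13456
z = 1/36552 (z = 1/(23096 + 13456) = 1/36552 ≈ 2.7358e-5)
44091/z + 2221/(-2995) = 44091/(1/36552) + 2221/(-2995) = 44091*36552 + 2221*(-1/2995) = 1611614232 - 2221/2995 = 4826784622619/2995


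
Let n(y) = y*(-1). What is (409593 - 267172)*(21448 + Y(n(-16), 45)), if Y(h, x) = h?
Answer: 3056924344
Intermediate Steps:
n(y) = -y
(409593 - 267172)*(21448 + Y(n(-16), 45)) = (409593 - 267172)*(21448 - 1*(-16)) = 142421*(21448 + 16) = 142421*21464 = 3056924344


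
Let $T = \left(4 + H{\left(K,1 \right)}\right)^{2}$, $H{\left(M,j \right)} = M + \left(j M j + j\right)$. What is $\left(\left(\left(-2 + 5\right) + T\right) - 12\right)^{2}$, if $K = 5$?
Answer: $46656$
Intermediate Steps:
$H{\left(M,j \right)} = M + j + M j^{2}$ ($H{\left(M,j \right)} = M + \left(M j j + j\right) = M + \left(M j^{2} + j\right) = M + \left(j + M j^{2}\right) = M + j + M j^{2}$)
$T = 225$ ($T = \left(4 + \left(5 + 1 + 5 \cdot 1^{2}\right)\right)^{2} = \left(4 + \left(5 + 1 + 5 \cdot 1\right)\right)^{2} = \left(4 + \left(5 + 1 + 5\right)\right)^{2} = \left(4 + 11\right)^{2} = 15^{2} = 225$)
$\left(\left(\left(-2 + 5\right) + T\right) - 12\right)^{2} = \left(\left(\left(-2 + 5\right) + 225\right) - 12\right)^{2} = \left(\left(3 + 225\right) - 12\right)^{2} = \left(228 - 12\right)^{2} = 216^{2} = 46656$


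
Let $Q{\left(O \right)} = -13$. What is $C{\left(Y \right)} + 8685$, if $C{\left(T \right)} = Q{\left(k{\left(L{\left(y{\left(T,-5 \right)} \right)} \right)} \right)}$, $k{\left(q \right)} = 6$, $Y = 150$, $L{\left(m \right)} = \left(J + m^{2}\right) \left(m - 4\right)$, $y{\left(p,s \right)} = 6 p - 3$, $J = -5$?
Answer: $8672$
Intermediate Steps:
$y{\left(p,s \right)} = -3 + 6 p$
$L{\left(m \right)} = \left(-5 + m^{2}\right) \left(-4 + m\right)$ ($L{\left(m \right)} = \left(-5 + m^{2}\right) \left(m - 4\right) = \left(-5 + m^{2}\right) \left(-4 + m\right)$)
$C{\left(T \right)} = -13$
$C{\left(Y \right)} + 8685 = -13 + 8685 = 8672$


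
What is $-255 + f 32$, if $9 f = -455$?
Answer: $- \frac{16855}{9} \approx -1872.8$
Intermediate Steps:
$f = - \frac{455}{9}$ ($f = \frac{1}{9} \left(-455\right) = - \frac{455}{9} \approx -50.556$)
$-255 + f 32 = -255 - \frac{14560}{9} = - \frac{16855}{9}$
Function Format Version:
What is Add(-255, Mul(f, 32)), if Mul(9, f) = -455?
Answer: Rational(-16855, 9) ≈ -1872.8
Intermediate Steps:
f = Rational(-455, 9) (f = Mul(Rational(1, 9), -455) = Rational(-455, 9) ≈ -50.556)
Add(-255, Mul(f, 32)) = Add(-255, Mul(Rational(-455, 9), 32)) = Add(-255, Rational(-14560, 9)) = Rational(-16855, 9)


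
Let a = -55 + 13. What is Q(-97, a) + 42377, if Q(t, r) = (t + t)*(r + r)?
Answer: 58673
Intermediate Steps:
a = -42
Q(t, r) = 4*r*t (Q(t, r) = (2*t)*(2*r) = 4*r*t)
Q(-97, a) + 42377 = 4*(-42)*(-97) + 42377 = 16296 + 42377 = 58673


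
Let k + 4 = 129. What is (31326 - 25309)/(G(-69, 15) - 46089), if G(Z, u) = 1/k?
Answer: -752125/5761124 ≈ -0.13055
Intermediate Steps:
k = 125 (k = -4 + 129 = 125)
G(Z, u) = 1/125
(31326 - 25309)/(G(-69, 15) - 46089) = (31326 - 25309)/(1/125 - 46089) = 6017/(-5761124/125) = 6017*(-125/5761124) = -752125/5761124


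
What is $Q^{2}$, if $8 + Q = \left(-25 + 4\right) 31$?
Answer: $434281$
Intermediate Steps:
$Q = -659$ ($Q = -8 + \left(-25 + 4\right) 31 = -8 - 651 = -659$)
$Q^{2} = \left(-659\right)^{2} = 434281$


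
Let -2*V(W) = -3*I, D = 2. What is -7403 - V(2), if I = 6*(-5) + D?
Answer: -7361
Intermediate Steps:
I = -28 (I = 6*(-5) + 2 = -30 + 2 = -28)
V(W) = -42 (V(W) = -(-3)*(-28)/2 = -½*84 = -42)
-7403 - V(2) = -7403 - 1*(-42) = -7403 + 42 = -7361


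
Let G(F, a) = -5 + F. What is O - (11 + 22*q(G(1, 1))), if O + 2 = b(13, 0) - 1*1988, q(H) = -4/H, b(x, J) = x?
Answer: -2010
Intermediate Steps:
O = -1977 (O = -2 + (13 - 1*1988) = -2 + (13 - 1988) = -2 - 1975 = -1977)
O - (11 + 22*q(G(1, 1))) = -1977 - (11 + 22*(-4/(-5 + 1))) = -1977 - (11 + 22*(-4/(-4))) = -1977 - (11 + 22*(-4*(-¼))) = -1977 - (11 + 22*1) = -1977 - (11 + 22) = -1977 - 1*33 = -1977 - 33 = -2010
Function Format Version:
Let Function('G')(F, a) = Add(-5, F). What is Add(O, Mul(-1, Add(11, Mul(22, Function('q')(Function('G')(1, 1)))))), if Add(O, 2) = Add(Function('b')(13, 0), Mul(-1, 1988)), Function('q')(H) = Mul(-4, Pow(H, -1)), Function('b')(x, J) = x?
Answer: -2010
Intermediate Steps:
O = -1977 (O = Add(-2, Add(13, Mul(-1, 1988))) = Add(-2, Add(13, -1988)) = Add(-2, -1975) = -1977)
Add(O, Mul(-1, Add(11, Mul(22, Function('q')(Function('G')(1, 1)))))) = Add(-1977, Mul(-1, Add(11, Mul(22, Mul(-4, Pow(Add(-5, 1), -1)))))) = Add(-1977, Mul(-1, Add(11, Mul(22, Mul(-4, Pow(-4, -1)))))) = Add(-1977, Mul(-1, Add(11, Mul(22, Mul(-4, Rational(-1, 4)))))) = Add(-1977, Mul(-1, Add(11, Mul(22, 1)))) = Add(-1977, Mul(-1, Add(11, 22))) = Add(-1977, Mul(-1, 33)) = Add(-1977, -33) = -2010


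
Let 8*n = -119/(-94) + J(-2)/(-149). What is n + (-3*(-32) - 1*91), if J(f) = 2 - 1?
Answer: 577877/112048 ≈ 5.1574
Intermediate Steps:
J(f) = 1
n = 17637/112048 (n = (-119/(-94) + 1/(-149))/8 = (-119*(-1/94) + 1*(-1/149))/8 = (119/94 - 1/149)/8 = (⅛)*(17637/14006) = 17637/112048 ≈ 0.15741)
n + (-3*(-32) - 1*91) = 17637/112048 + (-3*(-32) - 1*91) = 17637/112048 + (96 - 91) = 17637/112048 + 5 = 577877/112048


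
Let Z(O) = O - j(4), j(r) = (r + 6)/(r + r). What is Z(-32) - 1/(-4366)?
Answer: -290337/8732 ≈ -33.250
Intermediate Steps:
j(r) = (6 + r)/(2*r) (j(r) = (6 + r)/((2*r)) = (6 + r)*(1/(2*r)) = (6 + r)/(2*r))
Z(O) = -5/4 + O (Z(O) = O - (6 + 4)/(2*4) = O - 10/(2*4) = O - 1*5/4 = O - 5/4 = -5/4 + O)
Z(-32) - 1/(-4366) = (-5/4 - 32) - 1/(-4366) = -133/4 - 1*(-1/4366) = -133/4 + 1/4366 = -290337/8732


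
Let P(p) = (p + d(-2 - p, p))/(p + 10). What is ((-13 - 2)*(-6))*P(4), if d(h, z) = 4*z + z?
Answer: 1080/7 ≈ 154.29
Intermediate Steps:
d(h, z) = 5*z
P(p) = 6*p/(10 + p) (P(p) = (p + 5*p)/(p + 10) = (6*p)/(10 + p) = 6*p/(10 + p))
((-13 - 2)*(-6))*P(4) = ((-13 - 2)*(-6))*(6*4/(10 + 4)) = (-15*(-6))*(6*4/14) = 90*(6*4*(1/14)) = 90*(12/7) = 1080/7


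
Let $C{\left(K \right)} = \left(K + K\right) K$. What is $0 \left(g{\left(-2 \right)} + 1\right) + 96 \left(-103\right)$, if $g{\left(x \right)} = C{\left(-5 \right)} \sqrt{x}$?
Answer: $-9888$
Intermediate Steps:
$C{\left(K \right)} = 2 K^{2}$ ($C{\left(K \right)} = 2 K K = 2 K^{2}$)
$g{\left(x \right)} = 50 \sqrt{x}$ ($g{\left(x \right)} = 2 \left(-5\right)^{2} \sqrt{x} = 2 \cdot 25 \sqrt{x} = 50 \sqrt{x}$)
$0 \left(g{\left(-2 \right)} + 1\right) + 96 \left(-103\right) = 0 \left(50 \sqrt{-2} + 1\right) + 96 \left(-103\right) = 0 \left(50 i \sqrt{2} + 1\right) - 9888 = 0 \left(1 + 50 i \sqrt{2}\right) - 9888 = 0 - 9888 = -9888$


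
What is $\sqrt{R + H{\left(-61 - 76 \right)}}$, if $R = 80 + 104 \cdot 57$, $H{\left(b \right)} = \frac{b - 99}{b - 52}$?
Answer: $\frac{2 \sqrt{5962677}}{63} \approx 77.519$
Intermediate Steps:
$H{\left(b \right)} = \frac{-99 + b}{-52 + b}$
$R = 6008$ ($R = 80 + 5928 = 6008$)
$\sqrt{R + H{\left(-61 - 76 \right)}} = \sqrt{6008 + \frac{-99 - 137}{-52 - 137}} = \sqrt{6008 + \frac{1}{-189} \left(-236\right)} = \sqrt{6008 - - \frac{236}{189}} = \sqrt{6008 + \frac{236}{189}} = \sqrt{\frac{1135748}{189}} = \frac{2 \sqrt{5962677}}{63}$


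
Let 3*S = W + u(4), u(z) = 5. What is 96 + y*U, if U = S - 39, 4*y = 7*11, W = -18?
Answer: -4429/6 ≈ -738.17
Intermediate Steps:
y = 77/4 (y = (7*11)/4 = (¼)*77 = 77/4 ≈ 19.250)
S = -13/3 (S = (-18 + 5)/3 = (⅓)*(-13) = -13/3 ≈ -4.3333)
U = -130/3 (U = -13/3 - 39 = -130/3 ≈ -43.333)
96 + y*U = 96 + (77/4)*(-130/3) = 96 - 5005/6 = -4429/6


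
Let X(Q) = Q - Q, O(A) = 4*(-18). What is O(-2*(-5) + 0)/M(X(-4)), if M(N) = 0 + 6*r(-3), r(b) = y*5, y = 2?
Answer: -6/5 ≈ -1.2000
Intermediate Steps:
r(b) = 10 (r(b) = 2*5 = 10)
O(A) = -72
X(Q) = 0
M(N) = 60 (M(N) = 0 + 6*10 = 0 + 60 = 60)
O(-2*(-5) + 0)/M(X(-4)) = -72/60 = -72*1/60 = -6/5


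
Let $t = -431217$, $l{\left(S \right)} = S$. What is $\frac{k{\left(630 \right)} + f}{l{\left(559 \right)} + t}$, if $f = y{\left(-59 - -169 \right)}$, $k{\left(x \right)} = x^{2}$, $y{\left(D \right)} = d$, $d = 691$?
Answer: $- \frac{397591}{430658} \approx -0.92322$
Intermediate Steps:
$y{\left(D \right)} = 691$
$f = 691$
$\frac{k{\left(630 \right)} + f}{l{\left(559 \right)} + t} = \frac{630^{2} + 691}{559 - 431217} = \frac{396900 + 691}{-430658} = 397591 \left(- \frac{1}{430658}\right) = - \frac{397591}{430658}$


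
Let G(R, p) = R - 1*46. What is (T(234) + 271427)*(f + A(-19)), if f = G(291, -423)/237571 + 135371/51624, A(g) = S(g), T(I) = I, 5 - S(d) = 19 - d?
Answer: -101207627009449571/12264365304 ≈ -8.2522e+6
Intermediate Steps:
G(R, p) = -46 + R (G(R, p) = R - 46 = -46 + R)
S(d) = -14 + d (S(d) = 5 - (19 - d) = 5 + (-19 + d) = -14 + d)
A(g) = -14 + g
f = 32172871721/12264365304 (f = (-46 + 291)/237571 + 135371/51624 = 245*(1/237571) + 135371*(1/51624) = 245/237571 + 135371/51624 = 32172871721/12264365304 ≈ 2.6233)
(T(234) + 271427)*(f + A(-19)) = (234 + 271427)*(32172871721/12264365304 + (-14 - 19)) = 271661*(32172871721/12264365304 - 33) = 271661*(-372551183311/12264365304) = -101207627009449571/12264365304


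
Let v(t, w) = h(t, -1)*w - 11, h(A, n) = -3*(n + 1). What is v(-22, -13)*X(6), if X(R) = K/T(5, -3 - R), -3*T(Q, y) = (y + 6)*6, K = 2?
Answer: -11/3 ≈ -3.6667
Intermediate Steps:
h(A, n) = -3 - 3*n (h(A, n) = -3*(1 + n) = -3 - 3*n)
T(Q, y) = -12 - 2*y (T(Q, y) = -(y + 6)*6/3 = -(6 + y)*6/3 = -(36 + 6*y)/3 = -12 - 2*y)
v(t, w) = -11 (v(t, w) = (-3 - 3*(-1))*w - 11 = (-3 + 3)*w - 11 = 0*w - 11 = 0 - 11 = -11)
X(R) = 2/(-6 + 2*R) (X(R) = 2/(-12 - 2*(-3 - R)) = 2/(-12 + (6 + 2*R)) = 2/(-6 + 2*R))
v(-22, -13)*X(6) = -11/(-3 + 6) = -11/3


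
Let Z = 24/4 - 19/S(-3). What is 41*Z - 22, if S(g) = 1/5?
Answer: -3671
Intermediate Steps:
S(g) = 1/5
Z = -89 (Z = 24/4 - 19/1/5 = 24*(1/4) - 19*5 = 6 - 95 = -89)
41*Z - 22 = 41*(-89) - 22 = -3649 - 22 = -3671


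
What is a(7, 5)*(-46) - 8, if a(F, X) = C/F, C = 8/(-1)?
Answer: 312/7 ≈ 44.571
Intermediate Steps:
C = -8 (C = 8*(-1) = -8)
a(F, X) = -8/F
a(7, 5)*(-46) - 8 = -8/7*(-46) - 8 = 368/7 - 8 = 312/7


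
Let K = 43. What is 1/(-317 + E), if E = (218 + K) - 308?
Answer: -1/364 ≈ -0.0027473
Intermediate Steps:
E = -47 (E = (218 + 43) - 308 = 261 - 308 = -47)
1/(-317 + E) = 1/(-317 - 47) = 1/(-364) = -1/364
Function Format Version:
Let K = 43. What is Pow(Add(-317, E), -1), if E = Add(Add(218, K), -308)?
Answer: Rational(-1, 364) ≈ -0.0027473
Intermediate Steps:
E = -47 (E = Add(Add(218, 43), -308) = Add(261, -308) = -47)
Pow(Add(-317, E), -1) = Pow(Add(-317, -47), -1) = Pow(-364, -1) = Rational(-1, 364)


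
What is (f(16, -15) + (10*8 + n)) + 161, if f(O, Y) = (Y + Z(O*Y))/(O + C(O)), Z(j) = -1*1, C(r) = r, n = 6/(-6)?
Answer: 479/2 ≈ 239.50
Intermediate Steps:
n = -1 (n = 6*(-⅙) = -1)
Z(j) = -1
f(O, Y) = (-1 + Y)/(2*O) (f(O, Y) = (Y - 1)/(O + O) = (-1 + Y)/((2*O)) = (-1 + Y)*(1/(2*O)) = (-1 + Y)/(2*O))
(f(16, -15) + (10*8 + n)) + 161 = ((½)*(-1 - 15)/16 + (10*8 - 1)) + 161 = ((½)*(1/16)*(-16) + (80 - 1)) + 161 = (-½ + 79) + 161 = 157/2 + 161 = 479/2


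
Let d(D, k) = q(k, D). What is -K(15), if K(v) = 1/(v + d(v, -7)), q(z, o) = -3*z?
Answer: -1/36 ≈ -0.027778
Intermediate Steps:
d(D, k) = -3*k
K(v) = 1/(21 + v) (K(v) = 1/(v - 3*(-7)) = 1/(v + 21) = 1/(21 + v))
-K(15) = -1/(21 + 15) = -1/36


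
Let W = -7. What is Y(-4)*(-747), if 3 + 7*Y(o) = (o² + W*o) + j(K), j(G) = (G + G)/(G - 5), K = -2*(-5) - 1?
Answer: -9711/2 ≈ -4855.5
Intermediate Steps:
K = 9 (K = 10 - 1 = 9)
j(G) = 2*G/(-5 + G) (j(G) = (2*G)/(-5 + G) = 2*G/(-5 + G))
Y(o) = 3/14 - o + o²/7 (Y(o) = -3/7 + ((o² - 7*o) + 2*9/(-5 + 9))/7 = -3/7 + ((o² - 7*o) + 2*9/4)/7 = -3/7 + ((o² - 7*o) + 2*9*(¼))/7 = -3/7 + ((o² - 7*o) + 9/2)/7 = -3/7 + (9/2 + o² - 7*o)/7 = -3/7 + (9/14 - o + o²/7) = 3/14 - o + o²/7)
Y(-4)*(-747) = (3/14 - 1*(-4) + (⅐)*(-4)²)*(-747) = (3/14 + 4 + (⅐)*16)*(-747) = (3/14 + 4 + 16/7)*(-747) = (13/2)*(-747) = -9711/2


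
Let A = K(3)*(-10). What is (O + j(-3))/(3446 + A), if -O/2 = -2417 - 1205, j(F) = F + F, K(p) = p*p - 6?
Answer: 517/244 ≈ 2.1189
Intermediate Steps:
K(p) = -6 + p² (K(p) = p² - 6 = -6 + p²)
A = -30 (A = (-6 + 3²)*(-10) = (-6 + 9)*(-10) = 3*(-10) = -30)
j(F) = 2*F
O = 7244 (O = -2*(-2417 - 1205) = -2*(-3622) = 7244)
(O + j(-3))/(3446 + A) = (7244 + 2*(-3))/(3446 - 30) = (7244 - 6)/3416 = 7238*(1/3416) = 517/244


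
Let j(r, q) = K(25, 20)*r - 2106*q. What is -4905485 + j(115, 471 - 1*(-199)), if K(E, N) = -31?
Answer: -6320070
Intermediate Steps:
j(r, q) = -2106*q - 31*r (j(r, q) = -31*r - 2106*q = -2106*q - 31*r)
-4905485 + j(115, 471 - 1*(-199)) = -4905485 + (-2106*(471 - 1*(-199)) - 31*115) = -4905485 + (-2106*(471 + 199) - 3565) = -4905485 + (-2106*670 - 3565) = -4905485 + (-1411020 - 3565) = -4905485 - 1414585 = -6320070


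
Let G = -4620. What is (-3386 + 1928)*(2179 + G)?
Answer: 3558978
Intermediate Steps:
(-3386 + 1928)*(2179 + G) = (-3386 + 1928)*(2179 - 4620) = -1458*(-2441) = 3558978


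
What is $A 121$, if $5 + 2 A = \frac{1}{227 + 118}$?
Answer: $- \frac{104302}{345} \approx -302.32$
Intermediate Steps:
$A = - \frac{862}{345}$ ($A = - \frac{5}{2} + \frac{1}{2 \left(227 + 118\right)} = - \frac{5}{2} + \frac{1}{2 \cdot 345} = - \frac{5}{2} + \frac{1}{2} \cdot \frac{1}{345} = - \frac{5}{2} + \frac{1}{690} = - \frac{862}{345} \approx -2.4986$)
$A 121 = \left(- \frac{862}{345}\right) 121 = - \frac{104302}{345}$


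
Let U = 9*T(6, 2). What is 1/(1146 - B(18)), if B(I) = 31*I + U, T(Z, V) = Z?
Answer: 1/534 ≈ 0.0018727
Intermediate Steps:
U = 54 (U = 9*6 = 54)
B(I) = 54 + 31*I (B(I) = 31*I + 54 = 54 + 31*I)
1/(1146 - B(18)) = 1/(1146 - (54 + 31*18)) = 1/(1146 - (54 + 558)) = 1/(1146 - 1*612) = 1/(1146 - 612) = 1/534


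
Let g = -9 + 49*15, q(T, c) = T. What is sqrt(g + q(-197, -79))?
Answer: 23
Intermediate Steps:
g = 726 (g = -9 + 735 = 726)
sqrt(g + q(-197, -79)) = sqrt(726 - 197) = sqrt(529) = 23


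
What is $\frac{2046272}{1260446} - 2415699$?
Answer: $- \frac{1522428047741}{630223} \approx -2.4157 \cdot 10^{6}$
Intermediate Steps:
$\frac{2046272}{1260446} - 2415699 = 2046272 \cdot \frac{1}{1260446} - 2415699 = \frac{1023136}{630223} - 2415699 = - \frac{1522428047741}{630223}$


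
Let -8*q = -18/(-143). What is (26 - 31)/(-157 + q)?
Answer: 2860/89813 ≈ 0.031844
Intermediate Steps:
q = -9/572 (q = -(-9)/(4*(-143)) = -(-9)*(-1)/(4*143) = -⅛*18/143 = -9/572 ≈ -0.015734)
(26 - 31)/(-157 + q) = (26 - 31)/(-157 - 9/572) = -5/(-89813/572) = -5*(-572/89813) = 2860/89813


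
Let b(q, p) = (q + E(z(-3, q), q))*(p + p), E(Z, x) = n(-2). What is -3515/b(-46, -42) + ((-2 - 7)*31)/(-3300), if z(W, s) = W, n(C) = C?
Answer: -872881/1108800 ≈ -0.78723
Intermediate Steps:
E(Z, x) = -2
b(q, p) = 2*p*(-2 + q) (b(q, p) = (q - 2)*(p + p) = (-2 + q)*(2*p) = 2*p*(-2 + q))
-3515/b(-46, -42) + ((-2 - 7)*31)/(-3300) = -3515*(-1/(84*(-2 - 46))) + ((-2 - 7)*31)/(-3300) = -3515/(2*(-42)*(-48)) - 9*31*(-1/3300) = -3515/4032 - 279*(-1/3300) = -3515*1/4032 + 93/1100 = -3515/4032 + 93/1100 = -872881/1108800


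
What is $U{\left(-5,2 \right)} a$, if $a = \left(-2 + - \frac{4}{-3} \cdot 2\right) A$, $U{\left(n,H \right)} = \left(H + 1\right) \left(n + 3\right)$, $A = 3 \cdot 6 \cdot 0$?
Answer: $0$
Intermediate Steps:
$A = 0$ ($A = 18 \cdot 0 = 0$)
$U{\left(n,H \right)} = \left(1 + H\right) \left(3 + n\right)$
$a = 0$ ($a = \left(-2 + - \frac{4}{-3} \cdot 2\right) 0 = \left(-2 + \left(-4\right) \left(- \frac{1}{3}\right) 2\right) 0 = \left(-2 + \frac{4}{3} \cdot 2\right) 0 = \left(-2 + \frac{8}{3}\right) 0 = \frac{2}{3} \cdot 0 = 0$)
$U{\left(-5,2 \right)} a = \left(3 - 5 + 3 \cdot 2 + 2 \left(-5\right)\right) 0 = \left(3 - 5 + 6 - 10\right) 0 = \left(-6\right) 0 = 0$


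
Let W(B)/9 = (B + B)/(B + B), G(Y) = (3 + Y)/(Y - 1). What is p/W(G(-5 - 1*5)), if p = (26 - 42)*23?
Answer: -368/9 ≈ -40.889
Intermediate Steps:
G(Y) = (3 + Y)/(-1 + Y)
W(B) = 9 (W(B) = 9*((B + B)/(B + B)) = 9*((2*B)/((2*B))) = 9*((2*B)*(1/(2*B))) = 9*1 = 9)
p = -368 (p = -16*23 = -368)
p/W(G(-5 - 1*5)) = -368/9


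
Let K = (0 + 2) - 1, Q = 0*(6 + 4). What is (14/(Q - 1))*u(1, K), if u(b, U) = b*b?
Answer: -14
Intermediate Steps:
Q = 0 (Q = 0*10 = 0)
K = 1 (K = 2 - 1 = 1)
u(b, U) = b**2
(14/(Q - 1))*u(1, K) = (14/(0 - 1))*1**2 = (14/(-1))*1 = -1*14*1 = -14*1 = -14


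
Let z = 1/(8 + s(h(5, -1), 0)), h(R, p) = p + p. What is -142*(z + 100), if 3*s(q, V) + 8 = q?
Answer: -99613/7 ≈ -14230.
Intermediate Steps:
h(R, p) = 2*p
s(q, V) = -8/3 + q/3
z = 3/14 (z = 1/(8 + (-8/3 + (2*(-1))/3)) = 1/(8 + (-8/3 + (1/3)*(-2))) = 1/(8 + (-8/3 - 2/3)) = 1/(8 - 10/3) = 1/(14/3) = 3/14 ≈ 0.21429)
-142*(z + 100) = -142*(3/14 + 100) = -142*1403/14 = -99613/7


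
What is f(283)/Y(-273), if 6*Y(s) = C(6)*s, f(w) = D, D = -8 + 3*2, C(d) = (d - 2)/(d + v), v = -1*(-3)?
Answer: 9/91 ≈ 0.098901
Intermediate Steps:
v = 3
C(d) = (-2 + d)/(3 + d) (C(d) = (d - 2)/(d + 3) = (-2 + d)/(3 + d))
D = -2 (D = -8 + 6 = -2)
f(w) = -2
Y(s) = 2*s/27 (Y(s) = (((-2 + 6)/(3 + 6))*s)/6 = ((4/9)*s)/6 = (((1/9)*4)*s)/6 = (4*s/9)/6 = 2*s/27)
f(283)/Y(-273) = -2/((2/27)*(-273)) = -2/(-182/9) = -2*(-9/182) = 9/91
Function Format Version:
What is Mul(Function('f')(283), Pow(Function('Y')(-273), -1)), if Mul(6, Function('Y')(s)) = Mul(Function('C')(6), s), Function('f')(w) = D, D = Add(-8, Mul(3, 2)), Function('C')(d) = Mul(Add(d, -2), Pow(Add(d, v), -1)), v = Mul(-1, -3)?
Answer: Rational(9, 91) ≈ 0.098901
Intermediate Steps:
v = 3
Function('C')(d) = Mul(Pow(Add(3, d), -1), Add(-2, d)) (Function('C')(d) = Mul(Add(d, -2), Pow(Add(d, 3), -1)) = Mul(Add(-2, d), Pow(Add(3, d), -1)) = Mul(Pow(Add(3, d), -1), Add(-2, d)))
D = -2 (D = Add(-8, 6) = -2)
Function('f')(w) = -2
Function('Y')(s) = Mul(Rational(2, 27), s) (Function('Y')(s) = Mul(Rational(1, 6), Mul(Mul(Pow(Add(3, 6), -1), Add(-2, 6)), s)) = Mul(Rational(1, 6), Mul(Mul(Pow(9, -1), 4), s)) = Mul(Rational(1, 6), Mul(Mul(Rational(1, 9), 4), s)) = Mul(Rational(1, 6), Mul(Rational(4, 9), s)) = Mul(Rational(2, 27), s))
Mul(Function('f')(283), Pow(Function('Y')(-273), -1)) = Mul(-2, Pow(Mul(Rational(2, 27), -273), -1)) = Mul(-2, Pow(Rational(-182, 9), -1)) = Mul(-2, Rational(-9, 182)) = Rational(9, 91)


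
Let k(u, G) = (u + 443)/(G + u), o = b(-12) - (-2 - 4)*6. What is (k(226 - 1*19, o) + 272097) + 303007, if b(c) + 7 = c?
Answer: 64411973/112 ≈ 5.7511e+5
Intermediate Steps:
b(c) = -7 + c
o = 17 (o = (-7 - 12) - (-2 - 4)*6 = -19 - (-6)*6 = -19 - 1*(-36) = -19 + 36 = 17)
k(u, G) = (443 + u)/(G + u)
(k(226 - 1*19, o) + 272097) + 303007 = ((443 + (226 - 1*19))/(17 + (226 - 1*19)) + 272097) + 303007 = ((443 + (226 - 19))/(17 + (226 - 19)) + 272097) + 303007 = ((443 + 207)/(17 + 207) + 272097) + 303007 = (650/224 + 272097) + 303007 = ((1/224)*650 + 272097) + 303007 = (325/112 + 272097) + 303007 = 30475189/112 + 303007 = 64411973/112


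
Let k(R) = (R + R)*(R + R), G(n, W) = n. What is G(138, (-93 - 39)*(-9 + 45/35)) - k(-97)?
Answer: -37498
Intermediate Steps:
k(R) = 4*R² (k(R) = (2*R)*(2*R) = 4*R²)
G(138, (-93 - 39)*(-9 + 45/35)) - k(-97) = 138 - 4*(-97)² = 138 - 4*9409 = 138 - 1*37636 = 138 - 37636 = -37498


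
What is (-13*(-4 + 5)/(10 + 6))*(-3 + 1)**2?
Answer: -13/4 ≈ -3.2500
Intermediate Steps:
(-13*(-4 + 5)/(10 + 6))*(-3 + 1)**2 = -13/16*(-2)**2 = -13/16*4 = -13/4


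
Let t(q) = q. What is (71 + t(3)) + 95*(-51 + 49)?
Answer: -116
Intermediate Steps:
(71 + t(3)) + 95*(-51 + 49) = (71 + 3) + 95*(-51 + 49) = 74 + 95*(-2) = 74 - 190 = -116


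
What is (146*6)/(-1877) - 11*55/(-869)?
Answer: 34031/148283 ≈ 0.22950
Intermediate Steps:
(146*6)/(-1877) - 11*55/(-869) = 876*(-1/1877) - 605*(-1/869) = -876/1877 + 55/79 = 34031/148283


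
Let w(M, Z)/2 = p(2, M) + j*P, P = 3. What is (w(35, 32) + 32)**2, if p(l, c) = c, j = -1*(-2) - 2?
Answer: 10404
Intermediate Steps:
j = 0 (j = 2 - 2 = 0)
w(M, Z) = 2*M (w(M, Z) = 2*(M + 0*3) = 2*(M + 0) = 2*M)
(w(35, 32) + 32)**2 = (2*35 + 32)**2 = (70 + 32)**2 = 102**2 = 10404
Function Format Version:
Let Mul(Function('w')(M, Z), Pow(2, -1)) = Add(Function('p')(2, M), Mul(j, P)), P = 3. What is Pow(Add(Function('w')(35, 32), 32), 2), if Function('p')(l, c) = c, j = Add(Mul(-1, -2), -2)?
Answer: 10404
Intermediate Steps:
j = 0 (j = Add(2, -2) = 0)
Function('w')(M, Z) = Mul(2, M) (Function('w')(M, Z) = Mul(2, Add(M, Mul(0, 3))) = Mul(2, Add(M, 0)) = Mul(2, M))
Pow(Add(Function('w')(35, 32), 32), 2) = Pow(Add(Mul(2, 35), 32), 2) = Pow(Add(70, 32), 2) = Pow(102, 2) = 10404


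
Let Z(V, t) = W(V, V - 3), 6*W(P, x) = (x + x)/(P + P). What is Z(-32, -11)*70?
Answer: 1225/96 ≈ 12.760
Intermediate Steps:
W(P, x) = x/(6*P) (W(P, x) = ((x + x)/(P + P))/6 = ((2*x)/((2*P)))/6 = ((2*x)*(1/(2*P)))/6 = (x/P)/6 = x/(6*P))
Z(V, t) = (-3 + V)/(6*V) (Z(V, t) = (V - 3)/(6*V) = (-3 + V)/(6*V))
Z(-32, -11)*70 = ((1/6)*(-3 - 32)/(-32))*70 = ((1/6)*(-1/32)*(-35))*70 = (35/192)*70 = 1225/96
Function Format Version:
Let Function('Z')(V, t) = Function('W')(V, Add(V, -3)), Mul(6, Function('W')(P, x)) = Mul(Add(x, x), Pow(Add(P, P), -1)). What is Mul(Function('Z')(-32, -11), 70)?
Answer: Rational(1225, 96) ≈ 12.760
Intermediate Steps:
Function('W')(P, x) = Mul(Rational(1, 6), x, Pow(P, -1)) (Function('W')(P, x) = Mul(Rational(1, 6), Mul(Add(x, x), Pow(Add(P, P), -1))) = Mul(Rational(1, 6), Mul(Mul(2, x), Pow(Mul(2, P), -1))) = Mul(Rational(1, 6), Mul(Mul(2, x), Mul(Rational(1, 2), Pow(P, -1)))) = Mul(Rational(1, 6), Mul(x, Pow(P, -1))) = Mul(Rational(1, 6), x, Pow(P, -1)))
Function('Z')(V, t) = Mul(Rational(1, 6), Pow(V, -1), Add(-3, V)) (Function('Z')(V, t) = Mul(Rational(1, 6), Add(V, -3), Pow(V, -1)) = Mul(Rational(1, 6), Add(-3, V), Pow(V, -1)) = Mul(Rational(1, 6), Pow(V, -1), Add(-3, V)))
Mul(Function('Z')(-32, -11), 70) = Mul(Mul(Rational(1, 6), Pow(-32, -1), Add(-3, -32)), 70) = Mul(Mul(Rational(1, 6), Rational(-1, 32), -35), 70) = Mul(Rational(35, 192), 70) = Rational(1225, 96)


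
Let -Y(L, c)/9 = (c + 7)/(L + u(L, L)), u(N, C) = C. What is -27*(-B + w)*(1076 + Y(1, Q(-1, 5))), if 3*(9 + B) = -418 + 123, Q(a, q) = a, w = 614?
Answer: -20430324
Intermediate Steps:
Y(L, c) = -9*(7 + c)/(2*L) (Y(L, c) = -9*(c + 7)/(L + L) = -9*(7 + c)/(2*L))
B = -322/3 (B = -9 + (-418 + 123)/3 = -9 + (1/3)*(-295) = -9 - 295/3 = -322/3 ≈ -107.33)
-27*(-B + w)*(1076 + Y(1, Q(-1, 5))) = -27*(-1*(-322/3) + 614)*(1076 + (9/2)*(-7 - 1*(-1))/1) = -27*(322/3 + 614)*(1076 + (9/2)*1*(-7 + 1)) = -19476*(1076 + (9/2)*1*(-6)) = -19476*(1076 - 27) = -19476*1049 = -27*2270036/3 = -20430324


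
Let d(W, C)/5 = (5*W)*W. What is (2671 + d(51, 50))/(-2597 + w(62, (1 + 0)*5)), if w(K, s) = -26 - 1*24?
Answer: -67696/2647 ≈ -25.575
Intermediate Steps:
d(W, C) = 25*W² (d(W, C) = 5*((5*W)*W) = 5*(5*W²) = 25*W²)
w(K, s) = -50 (w(K, s) = -26 - 24 = -50)
(2671 + d(51, 50))/(-2597 + w(62, (1 + 0)*5)) = (2671 + 25*51²)/(-2597 - 50) = (2671 + 25*2601)/(-2647) = (2671 + 65025)*(-1/2647) = 67696*(-1/2647) = -67696/2647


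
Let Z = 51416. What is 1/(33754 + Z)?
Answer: 1/85170 ≈ 1.1741e-5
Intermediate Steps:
1/(33754 + Z) = 1/(33754 + 51416) = 1/85170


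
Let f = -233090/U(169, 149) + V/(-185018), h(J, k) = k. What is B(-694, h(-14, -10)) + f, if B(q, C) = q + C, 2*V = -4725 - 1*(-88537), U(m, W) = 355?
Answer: -8938042081/6568139 ≈ -1360.8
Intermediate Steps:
V = 41906 (V = (-4725 - 1*(-88537))/2 = (-4725 + 88537)/2 = (½)*83812 = 41906)
B(q, C) = C + q
f = -4314072225/6568139 (f = -233090/355 + 41906/(-185018) = -233090*1/355 + 41906*(-1/185018) = -46618/71 - 20953/92509 = -4314072225/6568139 ≈ -656.82)
B(-694, h(-14, -10)) + f = (-10 - 694) - 4314072225/6568139 = -704 - 4314072225/6568139 = -8938042081/6568139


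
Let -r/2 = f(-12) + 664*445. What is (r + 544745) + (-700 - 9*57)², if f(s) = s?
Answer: 1425178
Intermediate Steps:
r = -590936 (r = -2*(-12 + 664*445) = -2*(-12 + 295480) = -2*295468 = -590936)
(r + 544745) + (-700 - 9*57)² = (-590936 + 544745) + (-700 - 9*57)² = -46191 + (-700 - 513)² = -46191 + (-1213)² = -46191 + 1471369 = 1425178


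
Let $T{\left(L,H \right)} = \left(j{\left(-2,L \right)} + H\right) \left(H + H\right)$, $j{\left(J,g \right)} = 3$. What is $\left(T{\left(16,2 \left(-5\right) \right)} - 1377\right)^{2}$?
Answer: $1530169$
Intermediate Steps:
$T{\left(L,H \right)} = 2 H \left(3 + H\right)$ ($T{\left(L,H \right)} = \left(3 + H\right) \left(H + H\right) = \left(3 + H\right) 2 H = 2 H \left(3 + H\right)$)
$\left(T{\left(16,2 \left(-5\right) \right)} - 1377\right)^{2} = \left(2 \cdot 2 \left(-5\right) \left(3 + 2 \left(-5\right)\right) - 1377\right)^{2} = \left(2 \left(-10\right) \left(3 - 10\right) - 1377\right)^{2} = \left(2 \left(-10\right) \left(-7\right) - 1377\right)^{2} = \left(140 - 1377\right)^{2} = \left(-1237\right)^{2} = 1530169$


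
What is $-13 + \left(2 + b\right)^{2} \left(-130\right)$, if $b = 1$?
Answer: $-1183$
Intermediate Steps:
$-13 + \left(2 + b\right)^{2} \left(-130\right) = -13 + \left(2 + 1\right)^{2} \left(-130\right) = -13 + 3^{2} \left(-130\right) = -13 + 9 \left(-130\right) = -13 - 1170 = -1183$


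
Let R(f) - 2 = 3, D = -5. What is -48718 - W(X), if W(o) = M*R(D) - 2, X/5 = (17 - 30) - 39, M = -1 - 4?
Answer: -48691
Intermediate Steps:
R(f) = 5 (R(f) = 2 + 3 = 5)
M = -5
X = -260 (X = 5*((17 - 30) - 39) = 5*(-13 - 39) = 5*(-52) = -260)
W(o) = -27 (W(o) = -5*5 - 2 = -25 - 2 = -27)
-48718 - W(X) = -48718 - 1*(-27) = -48718 + 27 = -48691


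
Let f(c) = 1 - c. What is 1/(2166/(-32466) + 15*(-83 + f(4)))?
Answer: -5411/6980551 ≈ -0.00077515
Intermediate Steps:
1/(2166/(-32466) + 15*(-83 + f(4))) = 1/(2166/(-32466) + 15*(-83 + (1 - 1*4))) = 1/(2166*(-1/32466) + 15*(-83 + (1 - 4))) = 1/(-361/5411 + 15*(-83 - 3)) = 1/(-361/5411 + 15*(-86)) = 1/(-361/5411 - 1290) = 1/(-6980551/5411) = -5411/6980551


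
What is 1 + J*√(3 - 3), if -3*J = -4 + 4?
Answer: 1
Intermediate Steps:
J = 0 (J = -(-4 + 4)/3 = -⅓*0 = 0)
1 + J*√(3 - 3) = 1 + 0*√(3 - 3) = 1 + 0*√0 = 1 + 0*0 = 1 + 0 = 1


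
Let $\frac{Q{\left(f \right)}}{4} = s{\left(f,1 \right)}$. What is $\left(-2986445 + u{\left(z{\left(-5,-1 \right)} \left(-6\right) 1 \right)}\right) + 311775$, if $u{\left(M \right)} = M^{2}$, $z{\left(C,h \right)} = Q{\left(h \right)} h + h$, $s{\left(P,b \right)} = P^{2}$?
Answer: $-2673770$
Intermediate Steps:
$Q{\left(f \right)} = 4 f^{2}$
$z{\left(C,h \right)} = h + 4 h^{3}$ ($z{\left(C,h \right)} = 4 h^{2} h + h = 4 h^{3} + h = h + 4 h^{3}$)
$\left(-2986445 + u{\left(z{\left(-5,-1 \right)} \left(-6\right) 1 \right)}\right) + 311775 = \left(-2986445 + \left(\left(-1 + 4 \left(-1\right)^{3}\right) \left(-6\right) 1\right)^{2}\right) + 311775 = \left(-2986445 + \left(\left(-1 + 4 \left(-1\right)\right) \left(-6\right) 1\right)^{2}\right) + 311775 = \left(-2986445 + \left(\left(-1 - 4\right) \left(-6\right) 1\right)^{2}\right) + 311775 = \left(-2986445 + \left(\left(-5\right) \left(-6\right) 1\right)^{2}\right) + 311775 = \left(-2986445 + \left(30 \cdot 1\right)^{2}\right) + 311775 = \left(-2986445 + 30^{2}\right) + 311775 = \left(-2986445 + 900\right) + 311775 = -2985545 + 311775 = -2673770$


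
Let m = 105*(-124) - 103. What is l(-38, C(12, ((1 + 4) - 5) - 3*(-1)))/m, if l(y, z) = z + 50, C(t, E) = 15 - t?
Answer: -53/13123 ≈ -0.0040387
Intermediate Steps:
m = -13123 (m = -13020 - 103 = -13123)
l(y, z) = 50 + z
l(-38, C(12, ((1 + 4) - 5) - 3*(-1)))/m = (50 + (15 - 1*12))/(-13123) = (50 + (15 - 12))*(-1/13123) = (50 + 3)*(-1/13123) = 53*(-1/13123) = -53/13123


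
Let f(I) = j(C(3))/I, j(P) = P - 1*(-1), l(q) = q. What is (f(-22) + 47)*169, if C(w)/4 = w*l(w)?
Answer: 168493/22 ≈ 7658.8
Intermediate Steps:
C(w) = 4*w**2 (C(w) = 4*(w*w) = 4*w**2)
j(P) = 1 + P (j(P) = P + 1 = 1 + P)
f(I) = 37/I (f(I) = (1 + 4*3**2)/I = (1 + 4*9)/I = (1 + 36)/I = 37/I)
(f(-22) + 47)*169 = (37/(-22) + 47)*169 = (37*(-1/22) + 47)*169 = (-37/22 + 47)*169 = (997/22)*169 = 168493/22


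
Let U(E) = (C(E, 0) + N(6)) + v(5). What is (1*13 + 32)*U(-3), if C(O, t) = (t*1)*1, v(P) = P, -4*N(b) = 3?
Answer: 765/4 ≈ 191.25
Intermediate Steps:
N(b) = -¾ (N(b) = -¼*3 = -¾)
C(O, t) = t (C(O, t) = t*1 = t)
U(E) = 17/4 (U(E) = (0 - ¾) + 5 = -¾ + 5 = 17/4)
(1*13 + 32)*U(-3) = (1*13 + 32)*(17/4) = (13 + 32)*(17/4) = 45*(17/4) = 765/4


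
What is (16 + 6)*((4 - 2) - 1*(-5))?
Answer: 154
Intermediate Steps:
(16 + 6)*((4 - 2) - 1*(-5)) = 22*(2 + 5) = 22*7 = 154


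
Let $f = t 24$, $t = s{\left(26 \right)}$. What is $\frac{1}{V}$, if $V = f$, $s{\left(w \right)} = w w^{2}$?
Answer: $\frac{1}{421824} \approx 2.3707 \cdot 10^{-6}$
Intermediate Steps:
$s{\left(w \right)} = w^{3}$
$t = 17576$ ($t = 26^{3} = 17576$)
$f = 421824$ ($f = 17576 \cdot 24 = 421824$)
$V = 421824$
$\frac{1}{V} = \frac{1}{421824}$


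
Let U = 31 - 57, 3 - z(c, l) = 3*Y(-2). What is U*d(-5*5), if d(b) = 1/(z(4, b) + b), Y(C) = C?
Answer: 13/8 ≈ 1.6250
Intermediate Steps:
z(c, l) = 9 (z(c, l) = 3 - 3*(-2) = 3 - 1*(-6) = 3 + 6 = 9)
d(b) = 1/(9 + b)
U = -26
U*d(-5*5) = -26/(9 - 5*5) = -26/(9 - 25) = -26/(-16) = -26*(-1/16) = 13/8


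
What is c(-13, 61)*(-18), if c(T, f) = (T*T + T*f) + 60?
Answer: 10152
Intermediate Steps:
c(T, f) = 60 + T² + T*f (c(T, f) = (T² + T*f) + 60 = 60 + T² + T*f)
c(-13, 61)*(-18) = (60 + (-13)² - 13*61)*(-18) = (60 + 169 - 793)*(-18) = -564*(-18) = 10152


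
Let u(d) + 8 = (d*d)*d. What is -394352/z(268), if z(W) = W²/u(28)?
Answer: -540853768/4489 ≈ -1.2048e+5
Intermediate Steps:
u(d) = -8 + d³ (u(d) = -8 + (d*d)*d = -8 + d²*d = -8 + d³)
z(W) = W²/21944 (z(W) = W²/(-8 + 28³) = W²/(-8 + 21952) = W²/21944)
-394352/z(268) = -394352/((1/21944)*268²) = -394352/((1/21944)*71824) = -394352/8978/2743 = -394352*2743/8978 = -540853768/4489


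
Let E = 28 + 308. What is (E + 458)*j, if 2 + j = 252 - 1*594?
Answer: -273136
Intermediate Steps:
E = 336
j = -344 (j = -2 + (252 - 1*594) = -2 + (252 - 594) = -2 - 342 = -344)
(E + 458)*j = (336 + 458)*(-344) = 794*(-344) = -273136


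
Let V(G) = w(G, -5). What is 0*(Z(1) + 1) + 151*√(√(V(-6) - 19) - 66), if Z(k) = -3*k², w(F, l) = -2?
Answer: 151*√(-66 + I*√21) ≈ 42.562 + 1227.5*I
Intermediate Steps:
V(G) = -2
0*(Z(1) + 1) + 151*√(√(V(-6) - 19) - 66) = 0*(-3*1² + 1) + 151*√(√(-2 - 19) - 66) = 0*(-3*1 + 1) + 151*√(√(-21) - 66) = 0*(-3 + 1) + 151*√(I*√21 - 66) = 0*(-2) + 151*√(-66 + I*√21) = 0 + 151*√(-66 + I*√21) = 151*√(-66 + I*√21)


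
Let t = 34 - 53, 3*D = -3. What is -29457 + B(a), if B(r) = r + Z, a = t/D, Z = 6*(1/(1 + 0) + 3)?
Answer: -29414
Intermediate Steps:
D = -1 (D = (1/3)*(-3) = -1)
t = -19
Z = 24 (Z = 6*(1/1 + 3) = 6*(1 + 3) = 6*4 = 24)
a = 19 (a = -19/(-1) = -19*(-1) = 19)
B(r) = 24 + r (B(r) = r + 24 = 24 + r)
-29457 + B(a) = -29457 + (24 + 19) = -29457 + 43 = -29414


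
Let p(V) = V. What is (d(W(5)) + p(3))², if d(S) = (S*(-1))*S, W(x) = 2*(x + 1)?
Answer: 19881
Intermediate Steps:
W(x) = 2 + 2*x (W(x) = 2*(1 + x) = 2 + 2*x)
d(S) = -S² (d(S) = (-S)*S = -S²)
(d(W(5)) + p(3))² = (-(2 + 2*5)² + 3)² = (-(2 + 10)² + 3)² = (-1*12² + 3)² = (-1*144 + 3)² = (-144 + 3)² = (-141)² = 19881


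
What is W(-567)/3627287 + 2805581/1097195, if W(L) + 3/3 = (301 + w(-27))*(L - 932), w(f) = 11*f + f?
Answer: 10214474383567/3979841159965 ≈ 2.5666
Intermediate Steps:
w(f) = 12*f
W(L) = 21435 - 23*L (W(L) = -1 + (301 + 12*(-27))*(L - 932) = -1 + (301 - 324)*(-932 + L) = -1 - 23*(-932 + L) = -1 + (21436 - 23*L) = 21435 - 23*L)
W(-567)/3627287 + 2805581/1097195 = (21435 - 23*(-567))/3627287 + 2805581/1097195 = (21435 + 13041)*(1/3627287) + 2805581*(1/1097195) = 34476*(1/3627287) + 2805581/1097195 = 34476/3627287 + 2805581/1097195 = 10214474383567/3979841159965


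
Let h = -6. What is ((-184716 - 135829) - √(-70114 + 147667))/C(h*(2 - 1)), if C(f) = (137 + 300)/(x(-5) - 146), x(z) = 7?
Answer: 44555755/437 + 417*√8617/437 ≈ 1.0205e+5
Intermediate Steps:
C(f) = -437/139 (C(f) = (137 + 300)/(7 - 146) = 437/(-139) = 437*(-1/139) = -437/139)
((-184716 - 135829) - √(-70114 + 147667))/C(h*(2 - 1)) = ((-184716 - 135829) - √(-70114 + 147667))/(-437/139) = (-320545 - √77553)*(-139/437) = (-320545 - 3*√8617)*(-139/437) = 44555755/437 + 417*√8617/437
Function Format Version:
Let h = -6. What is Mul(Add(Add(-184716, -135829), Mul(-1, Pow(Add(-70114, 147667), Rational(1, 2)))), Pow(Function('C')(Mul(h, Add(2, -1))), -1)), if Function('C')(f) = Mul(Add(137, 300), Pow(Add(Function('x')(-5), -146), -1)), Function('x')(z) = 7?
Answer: Add(Rational(44555755, 437), Mul(Rational(417, 437), Pow(8617, Rational(1, 2)))) ≈ 1.0205e+5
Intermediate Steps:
Function('C')(f) = Rational(-437, 139) (Function('C')(f) = Mul(Add(137, 300), Pow(Add(7, -146), -1)) = Mul(437, Pow(-139, -1)) = Mul(437, Rational(-1, 139)) = Rational(-437, 139))
Mul(Add(Add(-184716, -135829), Mul(-1, Pow(Add(-70114, 147667), Rational(1, 2)))), Pow(Function('C')(Mul(h, Add(2, -1))), -1)) = Mul(Add(Add(-184716, -135829), Mul(-1, Pow(Add(-70114, 147667), Rational(1, 2)))), Pow(Rational(-437, 139), -1)) = Mul(Add(-320545, Mul(-1, Pow(77553, Rational(1, 2)))), Rational(-139, 437)) = Mul(Add(-320545, Mul(-1, Mul(3, Pow(8617, Rational(1, 2))))), Rational(-139, 437)) = Mul(Add(-320545, Mul(-3, Pow(8617, Rational(1, 2)))), Rational(-139, 437)) = Add(Rational(44555755, 437), Mul(Rational(417, 437), Pow(8617, Rational(1, 2))))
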